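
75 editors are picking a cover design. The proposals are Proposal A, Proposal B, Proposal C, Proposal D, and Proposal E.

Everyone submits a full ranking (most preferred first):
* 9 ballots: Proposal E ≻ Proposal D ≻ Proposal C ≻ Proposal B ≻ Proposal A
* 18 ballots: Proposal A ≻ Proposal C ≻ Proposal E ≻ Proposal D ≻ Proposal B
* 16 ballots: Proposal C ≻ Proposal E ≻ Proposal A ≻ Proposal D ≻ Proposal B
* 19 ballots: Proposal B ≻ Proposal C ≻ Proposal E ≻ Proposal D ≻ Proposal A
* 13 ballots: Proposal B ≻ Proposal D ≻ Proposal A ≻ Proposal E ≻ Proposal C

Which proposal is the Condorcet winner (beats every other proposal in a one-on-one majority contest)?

Proposal C

Proposal C vs Proposal A: 44–31
Proposal C vs Proposal B: 43–32
Proposal C vs Proposal D: 53–22
Proposal C vs Proposal E: 53–22
Proposal C beats every other proposal.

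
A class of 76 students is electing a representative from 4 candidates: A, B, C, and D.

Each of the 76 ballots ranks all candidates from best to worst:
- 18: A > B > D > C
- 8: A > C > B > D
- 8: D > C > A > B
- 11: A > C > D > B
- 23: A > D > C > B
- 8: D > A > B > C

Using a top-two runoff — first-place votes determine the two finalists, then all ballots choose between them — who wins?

Round 1 first-place votes: A 60, B 0, C 0, D 16. A and D advance.
Runoff: A is ranked above D on 60 ballots, D above A on 16.

A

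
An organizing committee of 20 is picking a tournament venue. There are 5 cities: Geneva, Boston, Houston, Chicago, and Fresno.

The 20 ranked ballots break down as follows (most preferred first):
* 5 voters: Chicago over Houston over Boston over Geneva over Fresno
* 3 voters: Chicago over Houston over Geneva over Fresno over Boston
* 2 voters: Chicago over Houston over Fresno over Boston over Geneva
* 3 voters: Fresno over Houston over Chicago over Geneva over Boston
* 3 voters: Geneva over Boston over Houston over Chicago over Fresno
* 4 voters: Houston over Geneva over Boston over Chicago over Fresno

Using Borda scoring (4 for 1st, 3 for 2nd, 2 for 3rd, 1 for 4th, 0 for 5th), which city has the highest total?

Geneva: 5×1 + 3×2 + 2×0 + 3×1 + 3×4 + 4×3 = 38
Boston: 5×2 + 3×0 + 2×1 + 3×0 + 3×3 + 4×2 = 29
Houston: 5×3 + 3×3 + 2×3 + 3×3 + 3×2 + 4×4 = 61
Chicago: 5×4 + 3×4 + 2×4 + 3×2 + 3×1 + 4×1 = 53
Fresno: 5×0 + 3×1 + 2×2 + 3×4 + 3×0 + 4×0 = 19

Houston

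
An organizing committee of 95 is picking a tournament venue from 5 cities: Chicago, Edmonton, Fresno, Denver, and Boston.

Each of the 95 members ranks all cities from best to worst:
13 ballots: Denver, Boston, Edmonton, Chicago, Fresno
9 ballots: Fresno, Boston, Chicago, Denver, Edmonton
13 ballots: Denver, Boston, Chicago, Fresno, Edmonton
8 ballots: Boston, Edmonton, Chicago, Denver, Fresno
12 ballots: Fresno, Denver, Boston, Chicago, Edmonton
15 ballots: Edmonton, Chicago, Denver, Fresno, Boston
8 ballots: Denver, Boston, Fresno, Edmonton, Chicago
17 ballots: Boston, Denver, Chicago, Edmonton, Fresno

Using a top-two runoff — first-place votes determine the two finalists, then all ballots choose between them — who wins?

Denver

Round 1 first-place votes: Chicago 0, Edmonton 15, Fresno 21, Denver 34, Boston 25. Denver and Boston advance.
Runoff: Denver is ranked above Boston on 61 ballots, Boston above Denver on 34.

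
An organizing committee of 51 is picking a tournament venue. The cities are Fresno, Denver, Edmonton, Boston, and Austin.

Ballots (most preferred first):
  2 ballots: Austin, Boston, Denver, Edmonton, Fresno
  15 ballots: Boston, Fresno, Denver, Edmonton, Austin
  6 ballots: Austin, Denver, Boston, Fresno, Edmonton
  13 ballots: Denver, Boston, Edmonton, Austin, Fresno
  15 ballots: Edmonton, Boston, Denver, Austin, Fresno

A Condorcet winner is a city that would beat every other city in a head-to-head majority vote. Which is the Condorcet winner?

Boston vs Fresno: 51–0
Boston vs Denver: 32–19
Boston vs Edmonton: 36–15
Boston vs Austin: 43–8
Boston beats every other city.

Boston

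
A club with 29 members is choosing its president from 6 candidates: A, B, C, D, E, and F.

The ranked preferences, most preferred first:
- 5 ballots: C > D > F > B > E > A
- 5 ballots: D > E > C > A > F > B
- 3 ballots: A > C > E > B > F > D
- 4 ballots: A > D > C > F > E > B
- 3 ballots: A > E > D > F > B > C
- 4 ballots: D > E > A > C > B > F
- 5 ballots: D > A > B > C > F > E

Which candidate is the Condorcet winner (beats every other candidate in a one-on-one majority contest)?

D vs A: 19–10
D vs B: 26–3
D vs C: 21–8
D vs E: 23–6
D vs F: 26–3
D beats every other candidate.

D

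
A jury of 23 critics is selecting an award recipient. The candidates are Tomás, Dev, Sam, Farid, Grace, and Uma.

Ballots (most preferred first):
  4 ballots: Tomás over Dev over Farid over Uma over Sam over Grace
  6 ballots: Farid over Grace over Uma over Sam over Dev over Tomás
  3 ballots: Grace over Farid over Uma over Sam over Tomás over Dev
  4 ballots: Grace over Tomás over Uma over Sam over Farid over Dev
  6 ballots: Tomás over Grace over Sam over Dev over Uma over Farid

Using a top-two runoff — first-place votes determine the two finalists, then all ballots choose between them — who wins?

Grace

Round 1 first-place votes: Tomás 10, Dev 0, Sam 0, Farid 6, Grace 7, Uma 0. Tomás and Grace advance.
Runoff: Tomás is ranked above Grace on 10 ballots, Grace above Tomás on 13.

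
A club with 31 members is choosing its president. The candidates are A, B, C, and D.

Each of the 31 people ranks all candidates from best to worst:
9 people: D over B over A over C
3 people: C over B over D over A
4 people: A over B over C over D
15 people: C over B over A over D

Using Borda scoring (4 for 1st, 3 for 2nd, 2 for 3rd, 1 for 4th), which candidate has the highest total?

A: 9×2 + 3×1 + 4×4 + 15×2 = 67
B: 9×3 + 3×3 + 4×3 + 15×3 = 93
C: 9×1 + 3×4 + 4×2 + 15×4 = 89
D: 9×4 + 3×2 + 4×1 + 15×1 = 61

B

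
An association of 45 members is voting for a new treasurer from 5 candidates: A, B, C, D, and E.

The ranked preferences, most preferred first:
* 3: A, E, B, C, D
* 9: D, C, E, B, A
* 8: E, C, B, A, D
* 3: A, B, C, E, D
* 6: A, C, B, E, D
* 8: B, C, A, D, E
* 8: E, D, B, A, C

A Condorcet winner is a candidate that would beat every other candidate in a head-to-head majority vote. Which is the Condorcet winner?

C vs A: 25–20
C vs B: 23–22
C vs D: 28–17
C vs E: 26–19
C beats every other candidate.

C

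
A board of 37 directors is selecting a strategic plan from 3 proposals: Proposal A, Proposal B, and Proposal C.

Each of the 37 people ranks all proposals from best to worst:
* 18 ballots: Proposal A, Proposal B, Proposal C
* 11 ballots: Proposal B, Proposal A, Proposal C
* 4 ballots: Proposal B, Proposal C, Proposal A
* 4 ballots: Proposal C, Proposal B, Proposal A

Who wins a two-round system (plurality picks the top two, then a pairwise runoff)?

Proposal B

Round 1 first-place votes: Proposal A 18, Proposal B 15, Proposal C 4. Proposal A and Proposal B advance.
Runoff: Proposal A is ranked above Proposal B on 18 ballots, Proposal B above Proposal A on 19.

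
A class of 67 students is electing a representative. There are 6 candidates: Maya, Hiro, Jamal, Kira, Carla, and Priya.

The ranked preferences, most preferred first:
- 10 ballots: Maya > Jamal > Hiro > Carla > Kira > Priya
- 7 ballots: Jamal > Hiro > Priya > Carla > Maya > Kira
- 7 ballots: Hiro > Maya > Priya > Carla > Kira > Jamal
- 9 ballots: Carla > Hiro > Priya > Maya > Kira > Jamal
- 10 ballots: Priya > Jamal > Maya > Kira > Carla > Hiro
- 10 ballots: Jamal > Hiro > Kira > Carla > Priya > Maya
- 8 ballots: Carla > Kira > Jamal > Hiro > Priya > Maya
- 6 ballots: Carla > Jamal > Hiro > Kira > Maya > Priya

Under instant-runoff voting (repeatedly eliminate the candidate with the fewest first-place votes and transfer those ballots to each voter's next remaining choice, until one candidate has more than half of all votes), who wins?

Jamal

Round 1: Maya 10, Hiro 7, Jamal 17, Kira 0, Carla 23, Priya 10. Kira eliminated.
Round 2: Maya 10, Hiro 7, Jamal 17, Carla 23, Priya 10. Hiro eliminated.
Round 3: Maya 17, Jamal 17, Carla 23, Priya 10. Priya eliminated.
Round 4: Maya 17, Jamal 27, Carla 23. Maya eliminated.
Round 5: Jamal 37, Carla 30. Jamal has a majority (≥34).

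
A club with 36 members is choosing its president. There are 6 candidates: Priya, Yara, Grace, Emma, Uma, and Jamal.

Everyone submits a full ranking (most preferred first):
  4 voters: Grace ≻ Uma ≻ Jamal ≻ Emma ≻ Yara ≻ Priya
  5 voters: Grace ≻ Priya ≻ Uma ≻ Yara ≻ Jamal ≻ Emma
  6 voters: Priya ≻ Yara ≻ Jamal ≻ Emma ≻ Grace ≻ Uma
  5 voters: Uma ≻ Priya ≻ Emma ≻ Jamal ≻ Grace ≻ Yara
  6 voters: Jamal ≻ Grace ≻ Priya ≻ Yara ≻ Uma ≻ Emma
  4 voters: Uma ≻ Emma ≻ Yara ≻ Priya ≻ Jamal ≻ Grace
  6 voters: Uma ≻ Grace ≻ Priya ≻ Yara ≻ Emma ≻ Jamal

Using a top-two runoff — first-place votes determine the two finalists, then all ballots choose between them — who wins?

Round 1 first-place votes: Priya 6, Yara 0, Grace 9, Emma 0, Uma 15, Jamal 6. Uma and Grace advance.
Runoff: Uma is ranked above Grace on 15 ballots, Grace above Uma on 21.

Grace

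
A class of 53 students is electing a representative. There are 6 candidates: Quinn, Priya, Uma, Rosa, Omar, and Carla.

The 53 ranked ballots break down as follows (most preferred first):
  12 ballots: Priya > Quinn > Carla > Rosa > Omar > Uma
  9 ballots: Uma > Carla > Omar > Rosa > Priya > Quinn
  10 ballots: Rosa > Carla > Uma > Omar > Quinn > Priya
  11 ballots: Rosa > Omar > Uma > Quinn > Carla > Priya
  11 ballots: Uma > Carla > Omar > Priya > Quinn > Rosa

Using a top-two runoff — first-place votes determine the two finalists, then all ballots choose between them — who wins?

Rosa

Round 1 first-place votes: Quinn 0, Priya 12, Uma 20, Rosa 21, Omar 0, Carla 0. Rosa and Uma advance.
Runoff: Rosa is ranked above Uma on 33 ballots, Uma above Rosa on 20.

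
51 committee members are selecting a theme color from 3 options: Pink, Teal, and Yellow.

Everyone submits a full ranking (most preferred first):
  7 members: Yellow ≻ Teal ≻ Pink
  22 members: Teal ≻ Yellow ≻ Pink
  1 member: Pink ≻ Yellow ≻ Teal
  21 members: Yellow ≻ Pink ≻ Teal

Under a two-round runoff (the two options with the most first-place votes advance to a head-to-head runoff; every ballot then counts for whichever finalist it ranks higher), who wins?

Yellow

Round 1 first-place votes: Pink 1, Teal 22, Yellow 28. Yellow and Teal advance.
Runoff: Yellow is ranked above Teal on 29 ballots, Teal above Yellow on 22.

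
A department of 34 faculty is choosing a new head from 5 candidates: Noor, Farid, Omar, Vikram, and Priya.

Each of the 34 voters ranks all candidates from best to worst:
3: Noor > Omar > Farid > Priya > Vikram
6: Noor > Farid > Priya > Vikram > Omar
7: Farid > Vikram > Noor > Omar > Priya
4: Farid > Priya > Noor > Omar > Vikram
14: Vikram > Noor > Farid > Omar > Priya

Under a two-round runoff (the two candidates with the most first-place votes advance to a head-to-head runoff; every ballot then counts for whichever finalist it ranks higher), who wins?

Round 1 first-place votes: Noor 9, Farid 11, Omar 0, Vikram 14, Priya 0. Vikram and Farid advance.
Runoff: Vikram is ranked above Farid on 14 ballots, Farid above Vikram on 20.

Farid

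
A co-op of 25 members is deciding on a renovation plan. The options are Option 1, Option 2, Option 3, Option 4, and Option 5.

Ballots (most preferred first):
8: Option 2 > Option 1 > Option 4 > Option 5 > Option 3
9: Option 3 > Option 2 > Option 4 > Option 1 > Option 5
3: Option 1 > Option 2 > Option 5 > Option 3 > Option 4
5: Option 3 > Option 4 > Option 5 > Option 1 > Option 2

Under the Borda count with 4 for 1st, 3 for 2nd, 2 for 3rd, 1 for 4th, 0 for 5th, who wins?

Option 1: 8×3 + 9×1 + 3×4 + 5×1 = 50
Option 2: 8×4 + 9×3 + 3×3 + 5×0 = 68
Option 3: 8×0 + 9×4 + 3×1 + 5×4 = 59
Option 4: 8×2 + 9×2 + 3×0 + 5×3 = 49
Option 5: 8×1 + 9×0 + 3×2 + 5×2 = 24

Option 2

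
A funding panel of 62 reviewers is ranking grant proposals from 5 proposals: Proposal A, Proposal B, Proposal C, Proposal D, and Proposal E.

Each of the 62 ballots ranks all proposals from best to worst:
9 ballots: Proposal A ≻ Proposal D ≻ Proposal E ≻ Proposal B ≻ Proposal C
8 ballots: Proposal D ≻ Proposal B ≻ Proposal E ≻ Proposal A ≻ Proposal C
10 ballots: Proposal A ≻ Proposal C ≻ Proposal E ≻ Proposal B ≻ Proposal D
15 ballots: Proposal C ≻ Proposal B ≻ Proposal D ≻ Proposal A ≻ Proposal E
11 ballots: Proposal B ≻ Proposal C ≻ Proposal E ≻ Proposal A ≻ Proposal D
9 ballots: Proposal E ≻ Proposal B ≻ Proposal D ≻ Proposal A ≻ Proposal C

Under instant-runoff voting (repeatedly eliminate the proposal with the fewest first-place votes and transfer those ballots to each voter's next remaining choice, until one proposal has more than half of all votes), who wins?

Round 1: Proposal A 19, Proposal B 11, Proposal C 15, Proposal D 8, Proposal E 9. Proposal D eliminated.
Round 2: Proposal A 19, Proposal B 19, Proposal C 15, Proposal E 9. Proposal E eliminated.
Round 3: Proposal A 19, Proposal B 28, Proposal C 15. Proposal C eliminated.
Round 4: Proposal A 19, Proposal B 43. Proposal B has a majority (≥32).

Proposal B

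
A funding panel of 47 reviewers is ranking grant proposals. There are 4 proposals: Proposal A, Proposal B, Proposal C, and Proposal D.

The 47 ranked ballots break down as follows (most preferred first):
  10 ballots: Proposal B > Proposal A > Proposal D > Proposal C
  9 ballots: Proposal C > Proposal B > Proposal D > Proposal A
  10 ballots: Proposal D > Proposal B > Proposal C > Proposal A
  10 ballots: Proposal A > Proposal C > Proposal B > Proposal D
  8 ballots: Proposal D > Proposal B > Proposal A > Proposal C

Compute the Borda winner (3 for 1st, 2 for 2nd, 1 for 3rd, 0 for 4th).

Proposal A: 10×2 + 9×0 + 10×0 + 10×3 + 8×1 = 58
Proposal B: 10×3 + 9×2 + 10×2 + 10×1 + 8×2 = 94
Proposal C: 10×0 + 9×3 + 10×1 + 10×2 + 8×0 = 57
Proposal D: 10×1 + 9×1 + 10×3 + 10×0 + 8×3 = 73

Proposal B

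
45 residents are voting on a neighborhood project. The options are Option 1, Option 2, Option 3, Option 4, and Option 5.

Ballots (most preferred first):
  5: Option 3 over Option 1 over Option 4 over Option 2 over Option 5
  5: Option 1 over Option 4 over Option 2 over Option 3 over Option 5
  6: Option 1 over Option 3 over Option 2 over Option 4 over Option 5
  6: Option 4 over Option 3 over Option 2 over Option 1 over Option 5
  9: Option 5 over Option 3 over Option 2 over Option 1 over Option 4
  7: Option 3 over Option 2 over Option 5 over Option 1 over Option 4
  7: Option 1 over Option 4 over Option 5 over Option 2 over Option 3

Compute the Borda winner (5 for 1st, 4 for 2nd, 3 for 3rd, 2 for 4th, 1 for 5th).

Option 1: 5×4 + 5×5 + 6×5 + 6×2 + 9×2 + 7×2 + 7×5 = 154
Option 2: 5×2 + 5×3 + 6×3 + 6×3 + 9×3 + 7×4 + 7×2 = 130
Option 3: 5×5 + 5×2 + 6×4 + 6×4 + 9×4 + 7×5 + 7×1 = 161
Option 4: 5×3 + 5×4 + 6×2 + 6×5 + 9×1 + 7×1 + 7×4 = 121
Option 5: 5×1 + 5×1 + 6×1 + 6×1 + 9×5 + 7×3 + 7×3 = 109

Option 3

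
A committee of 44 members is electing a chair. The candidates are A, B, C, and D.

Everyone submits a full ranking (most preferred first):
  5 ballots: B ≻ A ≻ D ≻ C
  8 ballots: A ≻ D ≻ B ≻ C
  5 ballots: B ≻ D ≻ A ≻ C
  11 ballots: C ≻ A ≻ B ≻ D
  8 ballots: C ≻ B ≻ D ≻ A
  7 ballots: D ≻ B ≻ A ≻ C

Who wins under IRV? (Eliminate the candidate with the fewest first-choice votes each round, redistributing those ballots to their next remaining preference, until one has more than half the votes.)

B

Round 1: A 8, B 10, C 19, D 7. D eliminated.
Round 2: A 8, B 17, C 19. A eliminated.
Round 3: B 25, C 19. B has a majority (≥23).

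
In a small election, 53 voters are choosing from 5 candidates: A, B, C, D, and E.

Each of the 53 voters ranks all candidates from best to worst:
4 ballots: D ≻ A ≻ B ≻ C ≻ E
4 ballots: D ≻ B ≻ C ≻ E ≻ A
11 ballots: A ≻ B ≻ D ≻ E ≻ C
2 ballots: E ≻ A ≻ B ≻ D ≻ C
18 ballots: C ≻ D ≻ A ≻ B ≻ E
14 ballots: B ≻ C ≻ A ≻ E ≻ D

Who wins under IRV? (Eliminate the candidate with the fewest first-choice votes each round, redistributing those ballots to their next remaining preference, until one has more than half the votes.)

Round 1: A 11, B 14, C 18, D 8, E 2. E eliminated.
Round 2: A 13, B 14, C 18, D 8. D eliminated.
Round 3: A 17, B 18, C 18. A eliminated.
Round 4: B 35, C 18. B has a majority (≥27).

B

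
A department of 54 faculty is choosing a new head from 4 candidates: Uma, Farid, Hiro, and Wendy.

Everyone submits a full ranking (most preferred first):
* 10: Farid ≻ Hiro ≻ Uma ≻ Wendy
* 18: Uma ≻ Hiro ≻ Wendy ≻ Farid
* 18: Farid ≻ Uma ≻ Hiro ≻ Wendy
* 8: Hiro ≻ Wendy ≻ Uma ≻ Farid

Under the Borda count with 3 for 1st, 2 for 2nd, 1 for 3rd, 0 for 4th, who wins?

Uma: 10×1 + 18×3 + 18×2 + 8×1 = 108
Farid: 10×3 + 18×0 + 18×3 + 8×0 = 84
Hiro: 10×2 + 18×2 + 18×1 + 8×3 = 98
Wendy: 10×0 + 18×1 + 18×0 + 8×2 = 34

Uma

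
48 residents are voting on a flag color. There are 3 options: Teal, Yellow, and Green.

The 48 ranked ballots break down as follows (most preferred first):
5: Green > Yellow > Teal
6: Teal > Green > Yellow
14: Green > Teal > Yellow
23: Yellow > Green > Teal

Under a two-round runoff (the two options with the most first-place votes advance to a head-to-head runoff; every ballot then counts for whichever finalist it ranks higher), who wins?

Round 1 first-place votes: Teal 6, Yellow 23, Green 19. Yellow and Green advance.
Runoff: Yellow is ranked above Green on 23 ballots, Green above Yellow on 25.

Green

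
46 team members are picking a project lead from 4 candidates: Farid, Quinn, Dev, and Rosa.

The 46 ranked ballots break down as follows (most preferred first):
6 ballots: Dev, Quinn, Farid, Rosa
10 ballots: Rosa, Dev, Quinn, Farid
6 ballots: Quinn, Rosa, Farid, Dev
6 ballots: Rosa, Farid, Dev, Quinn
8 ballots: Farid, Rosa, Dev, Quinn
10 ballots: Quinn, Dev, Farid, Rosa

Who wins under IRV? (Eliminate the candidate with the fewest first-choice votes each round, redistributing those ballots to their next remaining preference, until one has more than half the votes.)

Rosa

Round 1: Farid 8, Quinn 16, Dev 6, Rosa 16. Dev eliminated.
Round 2: Farid 8, Quinn 22, Rosa 16. Farid eliminated.
Round 3: Quinn 22, Rosa 24. Rosa has a majority (≥24).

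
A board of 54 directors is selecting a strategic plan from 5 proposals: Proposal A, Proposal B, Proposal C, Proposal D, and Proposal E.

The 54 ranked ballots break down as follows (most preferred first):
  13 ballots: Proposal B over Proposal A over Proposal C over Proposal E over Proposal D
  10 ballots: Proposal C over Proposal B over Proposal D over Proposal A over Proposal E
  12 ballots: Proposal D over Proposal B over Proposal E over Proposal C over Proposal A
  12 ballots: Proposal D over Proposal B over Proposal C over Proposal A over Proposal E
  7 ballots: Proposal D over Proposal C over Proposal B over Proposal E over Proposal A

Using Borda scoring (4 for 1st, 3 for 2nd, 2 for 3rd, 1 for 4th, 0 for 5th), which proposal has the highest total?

Proposal B

Proposal A: 13×3 + 10×1 + 12×0 + 12×1 + 7×0 = 61
Proposal B: 13×4 + 10×3 + 12×3 + 12×3 + 7×2 = 168
Proposal C: 13×2 + 10×4 + 12×1 + 12×2 + 7×3 = 123
Proposal D: 13×0 + 10×2 + 12×4 + 12×4 + 7×4 = 144
Proposal E: 13×1 + 10×0 + 12×2 + 12×0 + 7×1 = 44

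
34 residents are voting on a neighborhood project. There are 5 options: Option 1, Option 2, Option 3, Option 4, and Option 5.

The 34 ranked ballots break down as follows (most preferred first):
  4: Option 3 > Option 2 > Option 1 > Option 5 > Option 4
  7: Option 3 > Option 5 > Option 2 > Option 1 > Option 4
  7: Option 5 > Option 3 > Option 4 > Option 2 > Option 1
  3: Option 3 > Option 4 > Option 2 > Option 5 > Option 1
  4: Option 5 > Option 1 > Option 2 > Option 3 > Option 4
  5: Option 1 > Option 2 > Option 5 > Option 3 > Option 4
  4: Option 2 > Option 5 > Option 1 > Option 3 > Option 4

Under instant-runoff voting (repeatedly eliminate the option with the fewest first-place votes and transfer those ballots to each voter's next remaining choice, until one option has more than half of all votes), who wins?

Option 5

Round 1: Option 1 5, Option 2 4, Option 3 14, Option 4 0, Option 5 11. Option 4 eliminated.
Round 2: Option 1 5, Option 2 4, Option 3 14, Option 5 11. Option 2 eliminated.
Round 3: Option 1 5, Option 3 14, Option 5 15. Option 1 eliminated.
Round 4: Option 3 14, Option 5 20. Option 5 has a majority (≥18).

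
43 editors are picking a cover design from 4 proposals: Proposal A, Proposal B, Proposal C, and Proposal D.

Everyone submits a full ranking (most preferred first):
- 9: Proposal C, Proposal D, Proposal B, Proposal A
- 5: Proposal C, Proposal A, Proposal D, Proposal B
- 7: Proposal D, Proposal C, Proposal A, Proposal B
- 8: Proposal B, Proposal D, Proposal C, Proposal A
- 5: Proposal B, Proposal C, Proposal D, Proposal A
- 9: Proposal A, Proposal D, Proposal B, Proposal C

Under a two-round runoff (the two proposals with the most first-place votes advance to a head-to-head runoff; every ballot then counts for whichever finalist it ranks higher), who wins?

Proposal B

Round 1 first-place votes: Proposal A 9, Proposal B 13, Proposal C 14, Proposal D 7. Proposal C and Proposal B advance.
Runoff: Proposal C is ranked above Proposal B on 21 ballots, Proposal B above Proposal C on 22.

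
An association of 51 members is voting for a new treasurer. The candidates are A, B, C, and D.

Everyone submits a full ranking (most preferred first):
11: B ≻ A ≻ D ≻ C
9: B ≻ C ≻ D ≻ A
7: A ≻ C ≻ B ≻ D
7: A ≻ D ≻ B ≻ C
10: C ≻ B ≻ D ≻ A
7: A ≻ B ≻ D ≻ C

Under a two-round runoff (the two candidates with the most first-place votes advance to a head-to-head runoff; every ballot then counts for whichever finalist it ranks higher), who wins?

Round 1 first-place votes: A 21, B 20, C 10, D 0. A and B advance.
Runoff: A is ranked above B on 21 ballots, B above A on 30.

B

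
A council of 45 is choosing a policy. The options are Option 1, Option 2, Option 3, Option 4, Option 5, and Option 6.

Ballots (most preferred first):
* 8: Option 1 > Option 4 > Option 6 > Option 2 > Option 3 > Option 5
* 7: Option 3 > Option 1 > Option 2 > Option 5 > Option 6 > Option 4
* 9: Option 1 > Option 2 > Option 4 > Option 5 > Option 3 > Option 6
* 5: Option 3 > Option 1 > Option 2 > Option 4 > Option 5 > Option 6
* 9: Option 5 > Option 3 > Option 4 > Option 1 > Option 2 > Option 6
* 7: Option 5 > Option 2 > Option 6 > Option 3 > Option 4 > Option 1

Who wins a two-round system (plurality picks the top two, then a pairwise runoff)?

Round 1 first-place votes: Option 1 17, Option 2 0, Option 3 12, Option 4 0, Option 5 16, Option 6 0. Option 1 and Option 5 advance.
Runoff: Option 1 is ranked above Option 5 on 29 ballots, Option 5 above Option 1 on 16.

Option 1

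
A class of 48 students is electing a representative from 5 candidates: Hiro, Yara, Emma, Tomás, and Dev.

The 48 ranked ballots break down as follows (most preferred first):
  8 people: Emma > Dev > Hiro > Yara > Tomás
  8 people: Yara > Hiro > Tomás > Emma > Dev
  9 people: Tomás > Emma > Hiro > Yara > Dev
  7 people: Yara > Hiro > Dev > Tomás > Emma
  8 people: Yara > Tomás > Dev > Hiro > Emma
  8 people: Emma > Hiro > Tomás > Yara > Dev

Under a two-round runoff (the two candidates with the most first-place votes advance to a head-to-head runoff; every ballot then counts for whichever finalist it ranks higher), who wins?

Round 1 first-place votes: Hiro 0, Yara 23, Emma 16, Tomás 9, Dev 0. Yara and Emma advance.
Runoff: Yara is ranked above Emma on 23 ballots, Emma above Yara on 25.

Emma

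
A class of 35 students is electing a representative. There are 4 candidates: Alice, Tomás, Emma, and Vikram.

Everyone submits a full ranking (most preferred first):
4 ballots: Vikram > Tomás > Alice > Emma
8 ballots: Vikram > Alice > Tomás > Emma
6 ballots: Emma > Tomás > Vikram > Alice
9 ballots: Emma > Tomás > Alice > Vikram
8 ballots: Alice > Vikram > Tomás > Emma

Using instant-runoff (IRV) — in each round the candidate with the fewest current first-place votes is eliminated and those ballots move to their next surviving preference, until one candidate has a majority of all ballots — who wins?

Round 1: Alice 8, Tomás 0, Emma 15, Vikram 12. Tomás eliminated.
Round 2: Alice 8, Emma 15, Vikram 12. Alice eliminated.
Round 3: Emma 15, Vikram 20. Vikram has a majority (≥18).

Vikram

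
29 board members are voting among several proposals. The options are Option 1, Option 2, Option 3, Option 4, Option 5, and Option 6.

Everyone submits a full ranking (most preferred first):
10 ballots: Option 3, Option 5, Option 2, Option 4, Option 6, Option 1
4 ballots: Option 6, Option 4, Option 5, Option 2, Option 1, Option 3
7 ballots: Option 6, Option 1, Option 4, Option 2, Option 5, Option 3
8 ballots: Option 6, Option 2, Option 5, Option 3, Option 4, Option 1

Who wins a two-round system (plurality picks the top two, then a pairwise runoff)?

Option 6

Round 1 first-place votes: Option 1 0, Option 2 0, Option 3 10, Option 4 0, Option 5 0, Option 6 19. Option 6 and Option 3 advance.
Runoff: Option 6 is ranked above Option 3 on 19 ballots, Option 3 above Option 6 on 10.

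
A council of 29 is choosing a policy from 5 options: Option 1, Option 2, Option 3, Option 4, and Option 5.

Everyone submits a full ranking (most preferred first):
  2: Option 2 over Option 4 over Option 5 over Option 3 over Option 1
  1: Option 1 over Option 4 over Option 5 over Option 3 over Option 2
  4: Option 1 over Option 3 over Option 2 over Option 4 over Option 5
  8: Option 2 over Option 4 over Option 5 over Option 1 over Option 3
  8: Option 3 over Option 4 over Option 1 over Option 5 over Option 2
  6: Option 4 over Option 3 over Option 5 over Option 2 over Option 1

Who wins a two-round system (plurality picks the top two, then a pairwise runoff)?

Round 1 first-place votes: Option 1 5, Option 2 10, Option 3 8, Option 4 6, Option 5 0. Option 2 and Option 3 advance.
Runoff: Option 2 is ranked above Option 3 on 10 ballots, Option 3 above Option 2 on 19.

Option 3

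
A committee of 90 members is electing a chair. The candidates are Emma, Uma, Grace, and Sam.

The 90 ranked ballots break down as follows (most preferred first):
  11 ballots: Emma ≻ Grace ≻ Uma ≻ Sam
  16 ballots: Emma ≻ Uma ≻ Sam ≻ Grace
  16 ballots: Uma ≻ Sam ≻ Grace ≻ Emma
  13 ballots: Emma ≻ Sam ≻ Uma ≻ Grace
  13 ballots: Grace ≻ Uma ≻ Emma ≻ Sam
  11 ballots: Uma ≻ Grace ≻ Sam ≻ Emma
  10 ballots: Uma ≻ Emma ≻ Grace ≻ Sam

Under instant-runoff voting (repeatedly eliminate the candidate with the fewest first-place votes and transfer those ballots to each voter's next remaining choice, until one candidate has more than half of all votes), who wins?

Round 1: Emma 40, Uma 37, Grace 13, Sam 0. Sam eliminated.
Round 2: Emma 40, Uma 37, Grace 13. Grace eliminated.
Round 3: Emma 40, Uma 50. Uma has a majority (≥46).

Uma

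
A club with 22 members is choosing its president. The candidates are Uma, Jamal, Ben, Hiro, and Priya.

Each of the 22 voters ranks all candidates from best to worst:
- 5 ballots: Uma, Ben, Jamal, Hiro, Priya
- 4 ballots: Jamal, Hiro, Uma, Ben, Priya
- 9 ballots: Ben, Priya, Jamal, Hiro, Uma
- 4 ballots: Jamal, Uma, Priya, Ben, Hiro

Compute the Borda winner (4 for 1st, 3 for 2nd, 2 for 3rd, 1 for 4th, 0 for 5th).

Uma: 5×4 + 4×2 + 9×0 + 4×3 = 40
Jamal: 5×2 + 4×4 + 9×2 + 4×4 = 60
Ben: 5×3 + 4×1 + 9×4 + 4×1 = 59
Hiro: 5×1 + 4×3 + 9×1 + 4×0 = 26
Priya: 5×0 + 4×0 + 9×3 + 4×2 = 35

Jamal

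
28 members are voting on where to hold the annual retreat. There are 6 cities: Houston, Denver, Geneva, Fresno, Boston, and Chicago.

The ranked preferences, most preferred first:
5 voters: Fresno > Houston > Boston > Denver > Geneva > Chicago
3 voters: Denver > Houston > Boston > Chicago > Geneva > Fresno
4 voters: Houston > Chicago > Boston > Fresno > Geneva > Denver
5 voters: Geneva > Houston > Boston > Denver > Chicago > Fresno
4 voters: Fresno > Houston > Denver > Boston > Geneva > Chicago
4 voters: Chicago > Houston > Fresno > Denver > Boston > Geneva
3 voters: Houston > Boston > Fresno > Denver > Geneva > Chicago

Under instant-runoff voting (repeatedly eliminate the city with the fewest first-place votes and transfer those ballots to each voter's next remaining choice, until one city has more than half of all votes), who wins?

Houston

Round 1: Houston 7, Denver 3, Geneva 5, Fresno 9, Boston 0, Chicago 4. Boston eliminated.
Round 2: Houston 7, Denver 3, Geneva 5, Fresno 9, Chicago 4. Denver eliminated.
Round 3: Houston 10, Geneva 5, Fresno 9, Chicago 4. Chicago eliminated.
Round 4: Houston 14, Geneva 5, Fresno 9. Geneva eliminated.
Round 5: Houston 19, Fresno 9. Houston has a majority (≥15).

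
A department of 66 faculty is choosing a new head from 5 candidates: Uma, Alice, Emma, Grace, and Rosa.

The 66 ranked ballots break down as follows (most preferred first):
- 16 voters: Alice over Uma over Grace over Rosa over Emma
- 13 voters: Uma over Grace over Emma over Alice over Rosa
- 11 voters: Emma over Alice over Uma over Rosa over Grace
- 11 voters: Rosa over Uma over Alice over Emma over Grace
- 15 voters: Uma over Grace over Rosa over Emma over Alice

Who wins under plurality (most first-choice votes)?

Uma

First-place votes: Uma 28, Alice 16, Emma 11, Grace 0, Rosa 11.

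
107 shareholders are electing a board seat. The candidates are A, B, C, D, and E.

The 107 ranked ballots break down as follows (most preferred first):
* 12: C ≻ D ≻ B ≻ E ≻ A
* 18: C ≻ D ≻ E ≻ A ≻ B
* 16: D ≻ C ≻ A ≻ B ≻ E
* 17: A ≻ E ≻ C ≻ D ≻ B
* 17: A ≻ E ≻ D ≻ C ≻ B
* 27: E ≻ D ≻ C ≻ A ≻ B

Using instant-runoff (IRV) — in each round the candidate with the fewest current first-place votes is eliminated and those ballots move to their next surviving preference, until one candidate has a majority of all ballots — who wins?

C

Round 1: A 34, B 0, C 30, D 16, E 27. B eliminated.
Round 2: A 34, C 30, D 16, E 27. D eliminated.
Round 3: A 34, C 46, E 27. E eliminated.
Round 4: A 34, C 73. C has a majority (≥54).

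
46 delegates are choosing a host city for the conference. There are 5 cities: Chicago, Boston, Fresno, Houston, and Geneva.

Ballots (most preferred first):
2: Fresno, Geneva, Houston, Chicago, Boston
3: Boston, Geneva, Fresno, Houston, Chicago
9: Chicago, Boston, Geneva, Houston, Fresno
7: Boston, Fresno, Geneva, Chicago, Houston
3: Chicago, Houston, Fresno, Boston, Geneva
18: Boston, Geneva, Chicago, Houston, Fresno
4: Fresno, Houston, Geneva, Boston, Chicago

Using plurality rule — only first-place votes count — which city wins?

First-place votes: Chicago 12, Boston 28, Fresno 6, Houston 0, Geneva 0.

Boston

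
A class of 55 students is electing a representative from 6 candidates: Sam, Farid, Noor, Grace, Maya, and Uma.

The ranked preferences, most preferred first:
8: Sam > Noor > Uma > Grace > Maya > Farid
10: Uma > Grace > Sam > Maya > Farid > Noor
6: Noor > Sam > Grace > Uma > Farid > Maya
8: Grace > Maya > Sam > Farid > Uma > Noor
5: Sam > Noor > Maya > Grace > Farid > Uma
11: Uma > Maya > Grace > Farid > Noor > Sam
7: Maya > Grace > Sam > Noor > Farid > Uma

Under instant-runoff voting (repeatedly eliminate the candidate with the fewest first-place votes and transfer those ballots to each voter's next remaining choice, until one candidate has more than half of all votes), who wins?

Sam

Round 1: Sam 13, Farid 0, Noor 6, Grace 8, Maya 7, Uma 21. Farid eliminated.
Round 2: Sam 13, Noor 6, Grace 8, Maya 7, Uma 21. Noor eliminated.
Round 3: Sam 19, Grace 8, Maya 7, Uma 21. Maya eliminated.
Round 4: Sam 19, Grace 15, Uma 21. Grace eliminated.
Round 5: Sam 34, Uma 21. Sam has a majority (≥28).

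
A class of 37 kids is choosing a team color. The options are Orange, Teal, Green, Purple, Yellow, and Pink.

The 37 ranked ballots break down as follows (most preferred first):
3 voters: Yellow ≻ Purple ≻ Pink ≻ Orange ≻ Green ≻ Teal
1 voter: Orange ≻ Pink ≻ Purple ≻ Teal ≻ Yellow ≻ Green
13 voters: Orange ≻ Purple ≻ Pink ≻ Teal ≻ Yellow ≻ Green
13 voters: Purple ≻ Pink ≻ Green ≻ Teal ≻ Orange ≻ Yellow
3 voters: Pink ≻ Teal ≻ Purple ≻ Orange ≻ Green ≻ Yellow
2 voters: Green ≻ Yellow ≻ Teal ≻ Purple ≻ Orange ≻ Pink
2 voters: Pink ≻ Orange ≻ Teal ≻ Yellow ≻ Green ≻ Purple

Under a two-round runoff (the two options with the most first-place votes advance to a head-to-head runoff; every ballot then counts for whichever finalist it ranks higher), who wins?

Round 1 first-place votes: Orange 14, Teal 0, Green 2, Purple 13, Yellow 3, Pink 5. Orange and Purple advance.
Runoff: Orange is ranked above Purple on 16 ballots, Purple above Orange on 21.

Purple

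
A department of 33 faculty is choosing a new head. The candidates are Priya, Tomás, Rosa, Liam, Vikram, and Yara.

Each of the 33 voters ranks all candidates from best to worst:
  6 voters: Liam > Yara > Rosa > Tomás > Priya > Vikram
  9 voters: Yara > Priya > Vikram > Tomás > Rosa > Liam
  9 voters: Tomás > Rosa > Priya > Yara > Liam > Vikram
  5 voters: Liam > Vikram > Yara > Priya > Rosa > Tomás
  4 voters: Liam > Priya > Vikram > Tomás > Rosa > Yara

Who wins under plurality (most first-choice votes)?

First-place votes: Priya 0, Tomás 9, Rosa 0, Liam 15, Vikram 0, Yara 9.

Liam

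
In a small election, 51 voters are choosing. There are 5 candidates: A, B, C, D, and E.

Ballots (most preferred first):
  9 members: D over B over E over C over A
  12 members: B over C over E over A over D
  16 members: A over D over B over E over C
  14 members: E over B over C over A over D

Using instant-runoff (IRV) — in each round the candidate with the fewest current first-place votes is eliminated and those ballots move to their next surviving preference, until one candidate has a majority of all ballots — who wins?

Round 1: A 16, B 12, C 0, D 9, E 14. C eliminated.
Round 2: A 16, B 12, D 9, E 14. D eliminated.
Round 3: A 16, B 21, E 14. E eliminated.
Round 4: A 16, B 35. B has a majority (≥26).

B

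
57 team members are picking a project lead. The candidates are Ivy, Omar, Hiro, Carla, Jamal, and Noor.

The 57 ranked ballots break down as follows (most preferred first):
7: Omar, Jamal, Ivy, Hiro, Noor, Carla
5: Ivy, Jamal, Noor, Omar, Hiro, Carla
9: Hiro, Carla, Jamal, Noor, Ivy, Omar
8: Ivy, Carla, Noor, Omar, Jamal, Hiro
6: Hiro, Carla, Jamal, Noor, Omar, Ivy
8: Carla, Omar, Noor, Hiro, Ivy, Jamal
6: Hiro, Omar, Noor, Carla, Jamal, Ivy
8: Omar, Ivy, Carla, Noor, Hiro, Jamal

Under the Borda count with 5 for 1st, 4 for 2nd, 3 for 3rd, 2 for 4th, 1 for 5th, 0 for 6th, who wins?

Ivy: 7×3 + 5×5 + 9×1 + 8×5 + 6×0 + 8×1 + 6×0 + 8×4 = 135
Omar: 7×5 + 5×2 + 9×0 + 8×2 + 6×1 + 8×4 + 6×4 + 8×5 = 163
Hiro: 7×2 + 5×1 + 9×5 + 8×0 + 6×5 + 8×2 + 6×5 + 8×1 = 148
Carla: 7×0 + 5×0 + 9×4 + 8×4 + 6×4 + 8×5 + 6×2 + 8×3 = 168
Jamal: 7×4 + 5×4 + 9×3 + 8×1 + 6×3 + 8×0 + 6×1 + 8×0 = 107
Noor: 7×1 + 5×3 + 9×2 + 8×3 + 6×2 + 8×3 + 6×3 + 8×2 = 134

Carla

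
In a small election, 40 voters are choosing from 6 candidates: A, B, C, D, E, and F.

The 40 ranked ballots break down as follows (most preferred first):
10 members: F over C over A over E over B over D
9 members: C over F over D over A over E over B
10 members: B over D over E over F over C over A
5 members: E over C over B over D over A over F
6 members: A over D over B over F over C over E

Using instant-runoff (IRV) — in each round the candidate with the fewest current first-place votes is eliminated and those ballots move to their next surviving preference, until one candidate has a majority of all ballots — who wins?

Round 1: A 6, B 10, C 9, D 0, E 5, F 10. D eliminated.
Round 2: A 6, B 10, C 9, E 5, F 10. E eliminated.
Round 3: A 6, B 10, C 14, F 10. A eliminated.
Round 4: B 16, C 14, F 10. F eliminated.
Round 5: B 16, C 24. C has a majority (≥21).

C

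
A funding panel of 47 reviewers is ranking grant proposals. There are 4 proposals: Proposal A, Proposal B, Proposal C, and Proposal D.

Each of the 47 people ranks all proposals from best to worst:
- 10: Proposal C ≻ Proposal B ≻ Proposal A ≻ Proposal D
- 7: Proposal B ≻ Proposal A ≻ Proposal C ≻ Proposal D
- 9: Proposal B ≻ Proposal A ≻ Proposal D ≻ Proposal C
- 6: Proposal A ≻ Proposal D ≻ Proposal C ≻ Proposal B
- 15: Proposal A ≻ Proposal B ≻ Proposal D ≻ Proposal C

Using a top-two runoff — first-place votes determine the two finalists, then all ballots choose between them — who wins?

Proposal B

Round 1 first-place votes: Proposal A 21, Proposal B 16, Proposal C 10, Proposal D 0. Proposal A and Proposal B advance.
Runoff: Proposal A is ranked above Proposal B on 21 ballots, Proposal B above Proposal A on 26.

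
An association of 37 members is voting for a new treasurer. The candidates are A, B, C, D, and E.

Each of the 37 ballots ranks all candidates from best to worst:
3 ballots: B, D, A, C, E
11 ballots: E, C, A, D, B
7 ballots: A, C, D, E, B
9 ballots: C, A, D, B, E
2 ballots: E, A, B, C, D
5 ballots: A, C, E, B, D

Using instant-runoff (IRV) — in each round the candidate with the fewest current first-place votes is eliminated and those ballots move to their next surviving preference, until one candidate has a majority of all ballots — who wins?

A

Round 1: A 12, B 3, C 9, D 0, E 13. D eliminated.
Round 2: A 12, B 3, C 9, E 13. B eliminated.
Round 3: A 15, C 9, E 13. C eliminated.
Round 4: A 24, E 13. A has a majority (≥19).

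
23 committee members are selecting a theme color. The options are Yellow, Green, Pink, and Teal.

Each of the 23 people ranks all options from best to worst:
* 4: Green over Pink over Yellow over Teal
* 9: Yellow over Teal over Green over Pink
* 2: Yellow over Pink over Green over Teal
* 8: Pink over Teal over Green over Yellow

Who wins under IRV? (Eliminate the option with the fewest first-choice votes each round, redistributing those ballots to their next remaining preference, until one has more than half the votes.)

Pink

Round 1: Yellow 11, Green 4, Pink 8, Teal 0. Teal eliminated.
Round 2: Yellow 11, Green 4, Pink 8. Green eliminated.
Round 3: Yellow 11, Pink 12. Pink has a majority (≥12).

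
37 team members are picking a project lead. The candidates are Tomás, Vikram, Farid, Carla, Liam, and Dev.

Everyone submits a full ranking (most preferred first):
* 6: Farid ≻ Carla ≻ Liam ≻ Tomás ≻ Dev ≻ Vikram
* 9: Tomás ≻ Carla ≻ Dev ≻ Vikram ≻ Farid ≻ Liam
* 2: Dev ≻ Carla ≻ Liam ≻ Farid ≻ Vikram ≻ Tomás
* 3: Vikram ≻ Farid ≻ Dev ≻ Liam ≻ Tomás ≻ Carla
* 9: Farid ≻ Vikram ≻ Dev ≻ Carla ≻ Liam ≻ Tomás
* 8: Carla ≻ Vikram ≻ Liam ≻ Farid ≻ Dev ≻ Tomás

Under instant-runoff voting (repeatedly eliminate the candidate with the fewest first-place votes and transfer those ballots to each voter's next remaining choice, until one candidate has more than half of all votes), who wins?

Carla

Round 1: Tomás 9, Vikram 3, Farid 15, Carla 8, Liam 0, Dev 2. Liam eliminated.
Round 2: Tomás 9, Vikram 3, Farid 15, Carla 8, Dev 2. Dev eliminated.
Round 3: Tomás 9, Vikram 3, Farid 15, Carla 10. Vikram eliminated.
Round 4: Tomás 9, Farid 18, Carla 10. Tomás eliminated.
Round 5: Farid 18, Carla 19. Carla has a majority (≥19).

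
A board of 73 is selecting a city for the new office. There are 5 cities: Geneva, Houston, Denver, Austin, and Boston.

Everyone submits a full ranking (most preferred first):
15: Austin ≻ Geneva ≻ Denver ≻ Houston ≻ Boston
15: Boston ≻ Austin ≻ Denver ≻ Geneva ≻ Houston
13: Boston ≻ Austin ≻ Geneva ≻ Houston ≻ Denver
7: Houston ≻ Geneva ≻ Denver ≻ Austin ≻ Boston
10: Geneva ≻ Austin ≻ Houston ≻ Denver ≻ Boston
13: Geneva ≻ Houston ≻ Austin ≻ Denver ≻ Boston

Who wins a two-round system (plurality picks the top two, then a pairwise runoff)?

Round 1 first-place votes: Geneva 23, Houston 7, Denver 0, Austin 15, Boston 28. Boston and Geneva advance.
Runoff: Boston is ranked above Geneva on 28 ballots, Geneva above Boston on 45.

Geneva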